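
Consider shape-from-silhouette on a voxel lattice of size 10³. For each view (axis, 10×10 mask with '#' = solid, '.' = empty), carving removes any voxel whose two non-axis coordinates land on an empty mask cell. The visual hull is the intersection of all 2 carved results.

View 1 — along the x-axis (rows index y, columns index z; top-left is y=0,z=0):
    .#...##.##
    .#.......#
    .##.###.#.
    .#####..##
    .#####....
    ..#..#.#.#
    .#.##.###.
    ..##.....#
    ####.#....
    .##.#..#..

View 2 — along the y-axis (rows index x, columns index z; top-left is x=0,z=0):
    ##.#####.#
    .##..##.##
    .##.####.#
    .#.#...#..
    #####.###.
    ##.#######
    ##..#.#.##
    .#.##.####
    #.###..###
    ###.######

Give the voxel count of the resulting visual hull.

329 voxels

full grid |V| = 1000
carve view 1 (along x, YZ-mask fill 47/100): 470 voxels remain
carve view 2 (along y, XZ-mask fill 70/100): 329 voxels remain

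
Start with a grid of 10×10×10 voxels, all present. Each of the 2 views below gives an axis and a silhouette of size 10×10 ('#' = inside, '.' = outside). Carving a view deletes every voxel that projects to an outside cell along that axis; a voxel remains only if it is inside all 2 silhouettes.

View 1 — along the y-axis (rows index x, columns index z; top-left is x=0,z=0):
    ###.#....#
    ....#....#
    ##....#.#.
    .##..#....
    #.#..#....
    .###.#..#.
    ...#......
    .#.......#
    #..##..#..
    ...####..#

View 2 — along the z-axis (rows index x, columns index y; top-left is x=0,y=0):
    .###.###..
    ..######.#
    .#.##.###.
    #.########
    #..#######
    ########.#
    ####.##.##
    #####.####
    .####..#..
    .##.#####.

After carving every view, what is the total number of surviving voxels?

initial block: 10^3 = 1000
  1. axis=1 (XZ plane), |mask|=34  ⇒  voxels=340
  2. axis=2 (XY plane), |mask|=74  ⇒  voxels=245

|visual hull| = 245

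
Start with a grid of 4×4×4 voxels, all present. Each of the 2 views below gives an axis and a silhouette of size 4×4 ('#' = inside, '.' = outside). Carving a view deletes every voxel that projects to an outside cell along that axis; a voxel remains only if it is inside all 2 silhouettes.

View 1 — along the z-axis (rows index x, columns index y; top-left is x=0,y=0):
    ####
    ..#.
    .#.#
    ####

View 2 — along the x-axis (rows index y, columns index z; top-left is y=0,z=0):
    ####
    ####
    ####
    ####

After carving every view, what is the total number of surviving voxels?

start: 4×4×4 = 64 voxels
  1. axis=2 (XY plane), |mask|=11  ⇒  voxels=44
  2. axis=0 (YZ plane), |mask|=16  ⇒  voxels=44

|visual hull| = 44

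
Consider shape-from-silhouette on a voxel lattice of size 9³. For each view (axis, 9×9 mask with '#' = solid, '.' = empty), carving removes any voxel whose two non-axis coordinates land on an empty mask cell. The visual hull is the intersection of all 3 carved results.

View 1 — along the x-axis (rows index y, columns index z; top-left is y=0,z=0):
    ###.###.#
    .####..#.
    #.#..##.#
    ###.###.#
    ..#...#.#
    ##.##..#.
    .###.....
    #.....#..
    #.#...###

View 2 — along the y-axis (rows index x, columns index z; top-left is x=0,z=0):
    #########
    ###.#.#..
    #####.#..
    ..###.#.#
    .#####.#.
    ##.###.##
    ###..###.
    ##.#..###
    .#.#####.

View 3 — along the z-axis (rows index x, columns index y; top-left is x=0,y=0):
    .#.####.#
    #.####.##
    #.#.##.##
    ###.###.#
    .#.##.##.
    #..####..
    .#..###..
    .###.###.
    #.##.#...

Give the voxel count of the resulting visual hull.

before carving: 729 voxels (9×9×9)
  1. axis=0 (YZ plane), |mask|=42  ⇒  voxels=378
  2. axis=1 (XZ plane), |mask|=56  ⇒  voxels=262
  3. axis=2 (XY plane), |mask|=50  ⇒  voxels=163

|visual hull| = 163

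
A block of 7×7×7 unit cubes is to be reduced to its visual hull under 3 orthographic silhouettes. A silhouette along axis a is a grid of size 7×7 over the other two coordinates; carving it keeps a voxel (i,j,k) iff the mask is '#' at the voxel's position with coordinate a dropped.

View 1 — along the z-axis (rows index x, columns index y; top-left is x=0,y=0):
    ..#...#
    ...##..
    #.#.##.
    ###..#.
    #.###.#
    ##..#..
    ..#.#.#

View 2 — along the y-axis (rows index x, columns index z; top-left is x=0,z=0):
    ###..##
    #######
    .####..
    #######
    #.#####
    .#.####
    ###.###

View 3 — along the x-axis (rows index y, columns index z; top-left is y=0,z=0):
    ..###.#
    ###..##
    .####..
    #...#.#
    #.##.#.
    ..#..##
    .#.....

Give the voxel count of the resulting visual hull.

initial block: 7^3 = 343
[1] z-view keeps 23 columns → grid now 161
[2] y-view keeps 40 columns → grid now 131
[3] x-view keeps 24 columns → grid now 65

65 voxels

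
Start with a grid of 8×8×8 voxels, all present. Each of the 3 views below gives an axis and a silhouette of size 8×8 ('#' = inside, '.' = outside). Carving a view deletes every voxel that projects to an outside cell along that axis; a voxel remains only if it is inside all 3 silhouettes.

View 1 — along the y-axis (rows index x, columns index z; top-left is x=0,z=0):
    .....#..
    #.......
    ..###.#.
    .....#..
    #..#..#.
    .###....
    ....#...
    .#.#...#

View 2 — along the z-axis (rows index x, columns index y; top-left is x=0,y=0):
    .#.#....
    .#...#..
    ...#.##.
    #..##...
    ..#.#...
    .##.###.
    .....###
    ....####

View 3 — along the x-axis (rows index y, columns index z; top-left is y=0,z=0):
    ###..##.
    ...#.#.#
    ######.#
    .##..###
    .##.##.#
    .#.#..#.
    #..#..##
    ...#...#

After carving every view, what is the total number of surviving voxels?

initial block: 8^3 = 512
V1 y: intersect with XZ mask (17 set) -- 136 left
V2 z: intersect with XY mask (24 set) -- 55 left
V3 x: intersect with YZ mask (34 set) -- 30 left

voxel count = 30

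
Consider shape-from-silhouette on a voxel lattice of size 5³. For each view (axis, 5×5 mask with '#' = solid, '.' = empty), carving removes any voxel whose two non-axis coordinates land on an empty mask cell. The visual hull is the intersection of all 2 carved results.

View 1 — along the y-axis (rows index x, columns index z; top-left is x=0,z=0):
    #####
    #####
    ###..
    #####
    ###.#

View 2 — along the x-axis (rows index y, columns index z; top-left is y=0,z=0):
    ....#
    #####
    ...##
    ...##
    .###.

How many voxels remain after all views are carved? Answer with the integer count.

53 voxels

initial block: 5^3 = 125
  1. axis=1 (XZ plane), |mask|=22  ⇒  voxels=110
  2. axis=0 (YZ plane), |mask|=13  ⇒  voxels=53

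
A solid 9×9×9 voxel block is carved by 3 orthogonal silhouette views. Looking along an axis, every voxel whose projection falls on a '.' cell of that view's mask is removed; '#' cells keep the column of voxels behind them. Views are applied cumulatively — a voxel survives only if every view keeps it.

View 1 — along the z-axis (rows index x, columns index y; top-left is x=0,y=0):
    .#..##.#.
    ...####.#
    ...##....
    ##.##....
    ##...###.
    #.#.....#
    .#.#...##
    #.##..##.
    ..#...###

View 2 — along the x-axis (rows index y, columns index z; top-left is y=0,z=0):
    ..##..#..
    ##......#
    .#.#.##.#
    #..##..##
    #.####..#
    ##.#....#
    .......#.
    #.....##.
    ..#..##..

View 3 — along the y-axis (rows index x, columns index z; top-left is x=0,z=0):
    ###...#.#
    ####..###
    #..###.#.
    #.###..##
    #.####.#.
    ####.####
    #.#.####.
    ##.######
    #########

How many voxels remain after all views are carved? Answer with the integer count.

remaining voxels: 105

start: 9×9×9 = 729 voxels
step 1: project along z, AND mask (36/81) → |grid| = 324
step 2: project along x, AND mask (33/81) → |grid| = 131
step 3: project along y, AND mask (60/81) → |grid| = 105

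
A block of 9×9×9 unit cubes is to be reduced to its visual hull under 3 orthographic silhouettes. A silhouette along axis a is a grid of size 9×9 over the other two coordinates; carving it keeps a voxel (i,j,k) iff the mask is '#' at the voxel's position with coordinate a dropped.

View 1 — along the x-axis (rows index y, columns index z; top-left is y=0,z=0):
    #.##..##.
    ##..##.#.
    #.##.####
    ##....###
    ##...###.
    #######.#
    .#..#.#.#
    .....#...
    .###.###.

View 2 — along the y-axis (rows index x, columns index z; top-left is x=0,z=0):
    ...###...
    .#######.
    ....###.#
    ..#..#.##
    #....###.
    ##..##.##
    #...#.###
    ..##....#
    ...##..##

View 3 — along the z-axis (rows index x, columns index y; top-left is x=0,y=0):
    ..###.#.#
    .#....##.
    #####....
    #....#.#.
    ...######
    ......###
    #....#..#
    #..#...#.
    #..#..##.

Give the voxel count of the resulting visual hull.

|visual hull| = 70

full grid |V| = 729
after view 1 [x-axis, 46 of 81 cells solid] → remaining = 414
after view 2 [y-axis, 40 of 81 cells solid] → remaining = 200
after view 3 [z-axis, 35 of 81 cells solid] → remaining = 70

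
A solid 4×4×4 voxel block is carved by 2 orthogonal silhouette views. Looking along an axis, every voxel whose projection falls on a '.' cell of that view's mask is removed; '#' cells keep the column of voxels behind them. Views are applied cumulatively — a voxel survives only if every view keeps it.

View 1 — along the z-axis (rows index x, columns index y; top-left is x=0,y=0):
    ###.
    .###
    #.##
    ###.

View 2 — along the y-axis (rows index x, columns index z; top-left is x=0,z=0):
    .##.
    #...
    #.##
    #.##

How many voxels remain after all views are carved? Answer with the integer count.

|visual hull| = 27

initial block: 4^3 = 64
after view 1 [z-axis, 12 of 16 cells solid] → remaining = 48
after view 2 [y-axis, 9 of 16 cells solid] → remaining = 27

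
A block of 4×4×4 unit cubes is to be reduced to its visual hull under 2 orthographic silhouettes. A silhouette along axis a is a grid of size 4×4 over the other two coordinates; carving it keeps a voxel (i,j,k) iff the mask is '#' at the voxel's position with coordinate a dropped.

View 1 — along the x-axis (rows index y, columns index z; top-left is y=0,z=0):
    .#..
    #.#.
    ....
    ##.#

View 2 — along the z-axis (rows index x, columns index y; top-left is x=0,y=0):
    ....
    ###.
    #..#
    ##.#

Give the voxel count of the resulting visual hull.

before carving: 64 voxels (4×4×4)
  1. axis=0 (YZ plane), |mask|=6  ⇒  voxels=24
  2. axis=2 (XY plane), |mask|=8  ⇒  voxels=13

remaining voxels: 13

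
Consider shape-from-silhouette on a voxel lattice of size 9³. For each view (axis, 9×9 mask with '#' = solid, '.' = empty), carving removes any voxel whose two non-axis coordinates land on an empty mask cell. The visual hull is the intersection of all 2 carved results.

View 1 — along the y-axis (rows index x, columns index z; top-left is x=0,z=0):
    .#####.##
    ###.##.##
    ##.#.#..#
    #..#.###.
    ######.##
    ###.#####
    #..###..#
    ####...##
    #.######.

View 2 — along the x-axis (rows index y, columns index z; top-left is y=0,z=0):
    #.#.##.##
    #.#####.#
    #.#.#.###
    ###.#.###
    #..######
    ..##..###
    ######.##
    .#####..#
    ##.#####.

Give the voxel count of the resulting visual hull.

before carving: 729 voxels (9×9×9)
V1 y: intersect with XZ mask (58 set) -- 522 left
V2 x: intersect with YZ mask (59 set) -- 383 left

383 voxels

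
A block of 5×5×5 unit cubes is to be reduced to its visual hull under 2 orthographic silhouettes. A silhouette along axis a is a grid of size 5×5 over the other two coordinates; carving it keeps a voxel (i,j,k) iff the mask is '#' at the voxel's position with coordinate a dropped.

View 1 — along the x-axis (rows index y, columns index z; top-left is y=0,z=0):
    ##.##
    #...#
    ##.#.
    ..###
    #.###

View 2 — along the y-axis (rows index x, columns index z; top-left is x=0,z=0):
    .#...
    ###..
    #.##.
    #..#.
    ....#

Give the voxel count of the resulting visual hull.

remaining voxels: 32

before carving: 125 voxels (5×5×5)
  1. axis=0 (YZ plane), |mask|=16  ⇒  voxels=80
  2. axis=1 (XZ plane), |mask|=10  ⇒  voxels=32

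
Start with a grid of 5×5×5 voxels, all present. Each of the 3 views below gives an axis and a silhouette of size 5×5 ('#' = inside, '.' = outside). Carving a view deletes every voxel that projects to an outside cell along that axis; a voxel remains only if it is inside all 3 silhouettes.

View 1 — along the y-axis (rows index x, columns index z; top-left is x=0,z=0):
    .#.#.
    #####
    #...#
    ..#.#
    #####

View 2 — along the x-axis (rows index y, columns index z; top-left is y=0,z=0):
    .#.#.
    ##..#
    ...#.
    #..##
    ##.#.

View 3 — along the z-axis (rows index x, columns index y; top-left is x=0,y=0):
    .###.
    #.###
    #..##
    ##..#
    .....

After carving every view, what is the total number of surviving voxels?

full grid |V| = 125
[1] y-view keeps 16 columns → grid now 80
[2] x-view keeps 12 columns → grid now 38
[3] z-view keeps 13 columns → grid now 16

|visual hull| = 16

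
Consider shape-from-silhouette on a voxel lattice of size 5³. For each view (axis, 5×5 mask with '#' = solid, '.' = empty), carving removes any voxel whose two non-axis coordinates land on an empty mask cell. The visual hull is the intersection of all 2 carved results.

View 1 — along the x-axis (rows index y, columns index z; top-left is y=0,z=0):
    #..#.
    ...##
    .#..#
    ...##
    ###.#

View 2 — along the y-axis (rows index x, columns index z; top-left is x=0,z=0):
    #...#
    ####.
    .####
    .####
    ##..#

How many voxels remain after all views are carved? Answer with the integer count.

voxel count = 42

full grid |V| = 125
[1] x-view keeps 12 columns → grid now 60
[2] y-view keeps 17 columns → grid now 42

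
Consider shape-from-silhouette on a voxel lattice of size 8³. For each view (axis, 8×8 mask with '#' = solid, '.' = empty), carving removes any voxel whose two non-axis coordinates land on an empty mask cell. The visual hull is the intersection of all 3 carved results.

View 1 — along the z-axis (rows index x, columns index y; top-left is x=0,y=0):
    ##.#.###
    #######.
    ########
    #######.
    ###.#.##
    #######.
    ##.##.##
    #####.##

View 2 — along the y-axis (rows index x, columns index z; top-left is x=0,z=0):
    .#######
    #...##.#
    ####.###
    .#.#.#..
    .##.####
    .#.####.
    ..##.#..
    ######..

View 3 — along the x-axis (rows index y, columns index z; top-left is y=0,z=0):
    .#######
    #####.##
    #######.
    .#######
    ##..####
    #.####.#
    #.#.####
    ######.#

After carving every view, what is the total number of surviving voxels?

before carving: 512 voxels (8×8×8)
step 1: project along z, AND mask (54/64) → |grid| = 432
step 2: project along y, AND mask (41/64) → |grid| = 278
step 3: project along x, AND mask (53/64) → |grid| = 230

remaining voxels: 230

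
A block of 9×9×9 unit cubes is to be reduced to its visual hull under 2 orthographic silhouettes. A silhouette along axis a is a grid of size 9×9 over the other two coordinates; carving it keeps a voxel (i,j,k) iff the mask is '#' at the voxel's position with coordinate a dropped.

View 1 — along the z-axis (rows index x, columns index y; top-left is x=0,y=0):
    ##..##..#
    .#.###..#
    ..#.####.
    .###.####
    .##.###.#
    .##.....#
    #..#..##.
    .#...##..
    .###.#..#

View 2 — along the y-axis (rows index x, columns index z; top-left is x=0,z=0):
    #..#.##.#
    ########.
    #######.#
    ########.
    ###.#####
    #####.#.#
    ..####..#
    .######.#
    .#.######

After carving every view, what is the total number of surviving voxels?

initial block: 9^3 = 729
after view 1 [z-axis, 43 of 81 cells solid] → remaining = 387
after view 2 [y-axis, 63 of 81 cells solid] → remaining = 306

remaining voxels: 306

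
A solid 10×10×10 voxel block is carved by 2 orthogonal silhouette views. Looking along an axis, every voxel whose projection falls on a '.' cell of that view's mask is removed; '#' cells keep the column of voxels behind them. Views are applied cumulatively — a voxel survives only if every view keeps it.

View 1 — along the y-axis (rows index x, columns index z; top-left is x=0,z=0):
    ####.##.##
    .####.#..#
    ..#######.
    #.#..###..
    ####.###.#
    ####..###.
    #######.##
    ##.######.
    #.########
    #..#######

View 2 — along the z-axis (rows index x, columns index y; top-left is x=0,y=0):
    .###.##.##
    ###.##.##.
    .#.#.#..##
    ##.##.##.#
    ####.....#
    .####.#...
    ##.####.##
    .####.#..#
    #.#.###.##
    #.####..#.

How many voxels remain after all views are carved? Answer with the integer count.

|visual hull| = 474

full grid |V| = 1000
V1 y: intersect with XZ mask (75 set) -- 750 left
V2 z: intersect with XY mask (63 set) -- 474 left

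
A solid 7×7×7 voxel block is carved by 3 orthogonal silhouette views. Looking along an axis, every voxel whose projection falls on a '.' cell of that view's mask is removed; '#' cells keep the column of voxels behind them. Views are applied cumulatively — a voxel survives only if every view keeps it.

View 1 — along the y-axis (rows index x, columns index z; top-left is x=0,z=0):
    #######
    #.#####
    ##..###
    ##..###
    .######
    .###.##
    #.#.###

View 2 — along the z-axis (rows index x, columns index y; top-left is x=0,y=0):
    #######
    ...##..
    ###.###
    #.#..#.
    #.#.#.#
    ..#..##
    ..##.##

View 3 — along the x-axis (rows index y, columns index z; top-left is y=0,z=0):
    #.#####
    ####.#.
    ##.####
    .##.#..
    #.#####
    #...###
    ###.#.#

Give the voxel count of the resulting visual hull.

voxel count = 122

full grid |V| = 343
[1] y-view keeps 39 columns → grid now 273
[2] z-view keeps 29 columns → grid now 165
[3] x-view keeps 35 columns → grid now 122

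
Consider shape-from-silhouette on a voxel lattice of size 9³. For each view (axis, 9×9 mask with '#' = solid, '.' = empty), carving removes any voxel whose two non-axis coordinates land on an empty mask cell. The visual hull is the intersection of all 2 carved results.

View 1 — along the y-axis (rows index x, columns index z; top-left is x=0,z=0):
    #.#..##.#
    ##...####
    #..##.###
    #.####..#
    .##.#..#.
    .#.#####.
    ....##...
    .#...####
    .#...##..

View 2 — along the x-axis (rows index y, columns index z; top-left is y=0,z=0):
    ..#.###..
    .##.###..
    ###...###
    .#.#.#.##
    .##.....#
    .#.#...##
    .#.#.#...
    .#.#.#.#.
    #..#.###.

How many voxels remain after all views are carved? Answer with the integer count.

remaining voxels: 191

full grid |V| = 729
after view 1 [y-axis, 43 of 81 cells solid] → remaining = 387
after view 2 [x-axis, 39 of 81 cells solid] → remaining = 191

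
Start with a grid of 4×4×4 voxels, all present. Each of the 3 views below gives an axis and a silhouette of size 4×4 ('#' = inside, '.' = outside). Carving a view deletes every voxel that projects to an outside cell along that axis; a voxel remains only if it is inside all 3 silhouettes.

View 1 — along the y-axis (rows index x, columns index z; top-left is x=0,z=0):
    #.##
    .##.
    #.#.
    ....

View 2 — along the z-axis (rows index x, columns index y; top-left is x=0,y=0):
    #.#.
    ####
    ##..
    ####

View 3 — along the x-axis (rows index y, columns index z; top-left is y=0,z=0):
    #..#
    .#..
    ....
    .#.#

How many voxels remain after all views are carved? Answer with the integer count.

initial block: 4^3 = 64
  1. axis=1 (XZ plane), |mask|=7  ⇒  voxels=28
  2. axis=2 (XY plane), |mask|=12  ⇒  voxels=18
  3. axis=0 (YZ plane), |mask|=5  ⇒  voxels=5

voxel count = 5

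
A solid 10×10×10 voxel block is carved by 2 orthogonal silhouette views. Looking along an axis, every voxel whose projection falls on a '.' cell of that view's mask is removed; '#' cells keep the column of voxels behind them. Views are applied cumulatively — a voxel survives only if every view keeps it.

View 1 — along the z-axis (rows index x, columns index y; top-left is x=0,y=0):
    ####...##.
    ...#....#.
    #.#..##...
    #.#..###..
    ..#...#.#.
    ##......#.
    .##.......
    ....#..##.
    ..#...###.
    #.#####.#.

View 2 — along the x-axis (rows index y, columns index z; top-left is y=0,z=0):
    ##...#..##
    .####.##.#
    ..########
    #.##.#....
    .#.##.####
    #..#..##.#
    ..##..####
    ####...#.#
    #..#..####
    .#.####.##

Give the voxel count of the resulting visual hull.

full grid |V| = 1000
carve view 1 (along z, XY-mask fill 39/100): 390 voxels remain
carve view 2 (along x, YZ-mask fill 61/100): 239 voxels remain

voxel count = 239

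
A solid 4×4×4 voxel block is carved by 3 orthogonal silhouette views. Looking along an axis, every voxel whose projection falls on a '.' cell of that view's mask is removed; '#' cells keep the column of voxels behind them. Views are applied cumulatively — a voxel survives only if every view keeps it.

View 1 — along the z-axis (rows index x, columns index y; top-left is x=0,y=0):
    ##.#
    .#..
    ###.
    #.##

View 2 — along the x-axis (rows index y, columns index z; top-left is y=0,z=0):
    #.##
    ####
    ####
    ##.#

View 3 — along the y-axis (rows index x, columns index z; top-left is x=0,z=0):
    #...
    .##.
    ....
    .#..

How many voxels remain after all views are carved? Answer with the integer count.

7 voxels

full grid |V| = 64
V1 z: intersect with XY mask (10 set) -- 40 left
V2 x: intersect with YZ mask (14 set) -- 35 left
V3 y: intersect with XZ mask (4 set) -- 7 left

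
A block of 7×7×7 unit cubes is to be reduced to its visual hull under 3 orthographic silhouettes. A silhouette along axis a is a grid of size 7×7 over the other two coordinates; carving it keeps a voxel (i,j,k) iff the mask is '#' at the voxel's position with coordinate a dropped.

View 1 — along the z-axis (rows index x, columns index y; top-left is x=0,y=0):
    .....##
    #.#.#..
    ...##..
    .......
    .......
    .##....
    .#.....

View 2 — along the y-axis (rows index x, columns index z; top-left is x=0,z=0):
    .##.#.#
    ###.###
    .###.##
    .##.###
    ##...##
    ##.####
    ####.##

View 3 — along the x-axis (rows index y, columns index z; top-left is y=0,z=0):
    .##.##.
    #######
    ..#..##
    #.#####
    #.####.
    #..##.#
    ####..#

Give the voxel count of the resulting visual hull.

|visual hull| = 37

start: 7×7×7 = 343 voxels
step 1: project along z, AND mask (10/49) → |grid| = 70
step 2: project along y, AND mask (36/49) → |grid| = 54
step 3: project along x, AND mask (34/49) → |grid| = 37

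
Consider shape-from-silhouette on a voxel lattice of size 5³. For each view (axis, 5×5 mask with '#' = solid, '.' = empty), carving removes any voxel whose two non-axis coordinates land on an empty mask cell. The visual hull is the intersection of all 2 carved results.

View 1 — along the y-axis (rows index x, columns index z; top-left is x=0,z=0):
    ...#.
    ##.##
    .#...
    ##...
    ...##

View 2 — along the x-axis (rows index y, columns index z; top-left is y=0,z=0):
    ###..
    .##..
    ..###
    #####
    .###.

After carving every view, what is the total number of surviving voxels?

initial block: 5^3 = 125
[1] y-view keeps 10 columns → grid now 50
[2] x-view keeps 16 columns → grid now 29

|visual hull| = 29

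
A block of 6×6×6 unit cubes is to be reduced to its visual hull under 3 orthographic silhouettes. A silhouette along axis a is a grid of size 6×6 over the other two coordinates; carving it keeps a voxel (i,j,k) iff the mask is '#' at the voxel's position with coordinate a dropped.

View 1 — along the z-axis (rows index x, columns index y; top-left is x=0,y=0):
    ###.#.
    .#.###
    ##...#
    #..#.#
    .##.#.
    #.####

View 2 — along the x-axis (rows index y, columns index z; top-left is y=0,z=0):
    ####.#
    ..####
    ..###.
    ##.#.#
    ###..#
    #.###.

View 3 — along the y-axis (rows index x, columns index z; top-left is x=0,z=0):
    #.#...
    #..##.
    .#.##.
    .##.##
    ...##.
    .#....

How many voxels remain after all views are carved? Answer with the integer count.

remaining voxels: 34

full grid |V| = 216
V1 z: intersect with XY mask (22 set) -- 132 left
V2 x: intersect with YZ mask (24 set) -- 89 left
V3 y: intersect with XZ mask (15 set) -- 34 left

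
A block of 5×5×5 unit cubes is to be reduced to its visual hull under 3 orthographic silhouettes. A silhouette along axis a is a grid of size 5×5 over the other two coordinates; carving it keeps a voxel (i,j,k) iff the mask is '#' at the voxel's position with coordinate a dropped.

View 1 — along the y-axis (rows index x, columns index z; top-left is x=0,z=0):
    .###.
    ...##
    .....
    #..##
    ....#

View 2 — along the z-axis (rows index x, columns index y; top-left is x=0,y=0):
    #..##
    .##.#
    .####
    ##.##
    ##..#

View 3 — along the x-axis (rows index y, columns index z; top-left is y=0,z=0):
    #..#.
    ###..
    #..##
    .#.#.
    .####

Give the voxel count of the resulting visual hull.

full grid |V| = 125
step 1: project along y, AND mask (9/25) → |grid| = 45
step 2: project along z, AND mask (17/25) → |grid| = 30
step 3: project along x, AND mask (14/25) → |grid| = 17

voxel count = 17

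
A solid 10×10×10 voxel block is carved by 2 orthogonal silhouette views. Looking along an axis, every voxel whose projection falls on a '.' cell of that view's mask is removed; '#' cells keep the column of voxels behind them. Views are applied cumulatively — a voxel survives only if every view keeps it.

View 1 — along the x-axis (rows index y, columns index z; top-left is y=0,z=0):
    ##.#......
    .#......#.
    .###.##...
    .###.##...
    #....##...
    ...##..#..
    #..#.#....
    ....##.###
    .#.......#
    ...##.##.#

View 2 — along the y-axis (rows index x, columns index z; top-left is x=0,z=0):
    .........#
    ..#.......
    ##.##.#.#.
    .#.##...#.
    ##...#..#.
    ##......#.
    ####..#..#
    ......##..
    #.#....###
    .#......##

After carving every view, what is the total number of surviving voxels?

start: 10×10×10 = 1000 voxels
after view 1 [x-axis, 36 of 100 cells solid] → remaining = 360
after view 2 [y-axis, 35 of 100 cells solid] → remaining = 122

voxel count = 122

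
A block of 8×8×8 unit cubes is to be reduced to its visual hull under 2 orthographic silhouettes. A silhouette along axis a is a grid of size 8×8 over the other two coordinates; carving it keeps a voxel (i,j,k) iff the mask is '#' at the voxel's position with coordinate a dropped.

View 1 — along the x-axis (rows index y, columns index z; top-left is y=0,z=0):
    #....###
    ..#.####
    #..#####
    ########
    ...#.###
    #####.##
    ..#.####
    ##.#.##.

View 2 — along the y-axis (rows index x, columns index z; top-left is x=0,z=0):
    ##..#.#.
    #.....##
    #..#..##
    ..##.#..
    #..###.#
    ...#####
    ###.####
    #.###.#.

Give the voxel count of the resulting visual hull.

start: 8×8×8 = 512 voxels
after view 1 [x-axis, 44 of 64 cells solid] → remaining = 352
after view 2 [y-axis, 36 of 64 cells solid] → remaining = 209

|visual hull| = 209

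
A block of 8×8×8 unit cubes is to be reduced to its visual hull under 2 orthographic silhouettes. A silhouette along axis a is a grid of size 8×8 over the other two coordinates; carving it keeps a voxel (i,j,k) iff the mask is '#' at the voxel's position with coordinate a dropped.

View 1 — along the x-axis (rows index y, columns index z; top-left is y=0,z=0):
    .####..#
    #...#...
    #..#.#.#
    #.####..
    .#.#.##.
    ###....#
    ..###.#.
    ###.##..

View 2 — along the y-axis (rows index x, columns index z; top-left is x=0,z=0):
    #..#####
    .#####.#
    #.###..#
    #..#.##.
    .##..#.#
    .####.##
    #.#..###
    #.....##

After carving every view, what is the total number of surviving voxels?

remaining voxels: 158

start: 8×8×8 = 512 voxels
[1] x-view keeps 33 columns → grid now 264
[2] y-view keeps 39 columns → grid now 158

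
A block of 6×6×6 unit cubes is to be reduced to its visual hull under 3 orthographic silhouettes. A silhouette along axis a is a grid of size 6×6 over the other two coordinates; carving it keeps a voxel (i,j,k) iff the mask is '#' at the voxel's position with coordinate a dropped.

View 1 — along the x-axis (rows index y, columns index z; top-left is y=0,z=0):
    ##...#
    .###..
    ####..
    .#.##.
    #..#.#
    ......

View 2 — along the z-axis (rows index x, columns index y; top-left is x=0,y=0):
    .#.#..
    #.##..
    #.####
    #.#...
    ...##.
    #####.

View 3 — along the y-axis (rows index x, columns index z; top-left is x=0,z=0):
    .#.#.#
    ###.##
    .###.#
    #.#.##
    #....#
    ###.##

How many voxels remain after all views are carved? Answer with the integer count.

full grid |V| = 216
carve view 1 (along x, YZ-mask fill 16/36): 96 voxels remain
carve view 2 (along z, XY-mask fill 19/36): 58 voxels remain
carve view 3 (along y, XZ-mask fill 23/36): 39 voxels remain

voxel count = 39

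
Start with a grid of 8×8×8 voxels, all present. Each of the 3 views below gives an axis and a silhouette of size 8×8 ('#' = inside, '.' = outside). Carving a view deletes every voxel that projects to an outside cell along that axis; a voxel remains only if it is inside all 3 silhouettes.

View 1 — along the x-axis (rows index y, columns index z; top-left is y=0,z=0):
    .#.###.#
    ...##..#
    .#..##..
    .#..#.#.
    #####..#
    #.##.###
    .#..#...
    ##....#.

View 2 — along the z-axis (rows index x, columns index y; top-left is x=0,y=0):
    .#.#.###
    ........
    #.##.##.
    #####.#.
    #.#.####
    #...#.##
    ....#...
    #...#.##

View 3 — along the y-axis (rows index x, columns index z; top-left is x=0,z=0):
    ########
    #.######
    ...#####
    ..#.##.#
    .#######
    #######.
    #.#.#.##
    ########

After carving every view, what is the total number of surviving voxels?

voxel count = 98

before carving: 512 voxels (8×8×8)
V1 x: intersect with YZ mask (31 set) -- 248 left
V2 z: intersect with XY mask (31 set) -- 121 left
V3 y: intersect with XZ mask (51 set) -- 98 left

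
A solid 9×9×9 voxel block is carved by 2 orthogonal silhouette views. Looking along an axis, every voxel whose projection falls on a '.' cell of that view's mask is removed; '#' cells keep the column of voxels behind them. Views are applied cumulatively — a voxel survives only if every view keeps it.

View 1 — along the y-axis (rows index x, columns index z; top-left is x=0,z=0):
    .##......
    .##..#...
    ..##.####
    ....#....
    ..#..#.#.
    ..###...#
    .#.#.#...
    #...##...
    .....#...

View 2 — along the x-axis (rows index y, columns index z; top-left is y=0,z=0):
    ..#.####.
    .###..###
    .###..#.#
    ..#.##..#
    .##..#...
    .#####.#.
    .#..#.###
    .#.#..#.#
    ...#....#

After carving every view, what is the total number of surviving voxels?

full grid |V| = 729
carve view 1 (along y, XZ-mask fill 26/81): 234 voxels remain
carve view 2 (along x, YZ-mask fill 40/81): 124 voxels remain

124 voxels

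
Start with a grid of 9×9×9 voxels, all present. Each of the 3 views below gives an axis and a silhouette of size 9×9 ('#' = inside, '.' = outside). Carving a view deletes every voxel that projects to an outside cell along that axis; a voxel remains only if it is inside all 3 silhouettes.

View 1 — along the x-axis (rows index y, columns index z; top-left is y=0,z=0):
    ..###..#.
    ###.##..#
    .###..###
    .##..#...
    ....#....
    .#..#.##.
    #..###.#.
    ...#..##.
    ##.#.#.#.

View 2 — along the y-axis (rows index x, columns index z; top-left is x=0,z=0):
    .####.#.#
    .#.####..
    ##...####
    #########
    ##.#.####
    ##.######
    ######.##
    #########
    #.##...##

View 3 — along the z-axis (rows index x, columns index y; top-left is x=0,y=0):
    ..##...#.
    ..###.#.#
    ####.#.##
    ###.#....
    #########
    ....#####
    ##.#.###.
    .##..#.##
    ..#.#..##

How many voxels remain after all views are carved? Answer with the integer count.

160 voxels

start: 9×9×9 = 729 voxels
carve view 1 (along x, YZ-mask fill 37/81): 333 voxels remain
carve view 2 (along y, XZ-mask fill 63/81): 258 voxels remain
carve view 3 (along z, XY-mask fill 48/81): 160 voxels remain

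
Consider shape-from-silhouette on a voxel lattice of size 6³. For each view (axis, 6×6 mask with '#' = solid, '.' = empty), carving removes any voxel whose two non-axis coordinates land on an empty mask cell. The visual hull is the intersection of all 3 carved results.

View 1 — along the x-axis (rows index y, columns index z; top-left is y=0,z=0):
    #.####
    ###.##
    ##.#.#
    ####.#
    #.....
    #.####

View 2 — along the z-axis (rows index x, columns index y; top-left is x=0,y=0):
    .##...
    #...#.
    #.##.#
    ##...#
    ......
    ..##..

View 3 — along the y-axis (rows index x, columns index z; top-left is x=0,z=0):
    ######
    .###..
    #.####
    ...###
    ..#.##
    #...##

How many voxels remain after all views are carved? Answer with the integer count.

full grid |V| = 216
step 1: project along x, AND mask (25/36) → |grid| = 150
step 2: project along z, AND mask (13/36) → |grid| = 58
step 3: project along y, AND mask (23/36) → |grid| = 40

voxel count = 40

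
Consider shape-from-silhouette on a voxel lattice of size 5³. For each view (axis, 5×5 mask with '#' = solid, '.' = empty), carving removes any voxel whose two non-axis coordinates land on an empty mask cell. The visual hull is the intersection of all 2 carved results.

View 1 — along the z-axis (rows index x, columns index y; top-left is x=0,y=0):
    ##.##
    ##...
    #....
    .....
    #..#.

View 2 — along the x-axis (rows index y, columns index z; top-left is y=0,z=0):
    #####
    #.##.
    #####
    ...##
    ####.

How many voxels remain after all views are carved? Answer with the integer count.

voxel count = 34

full grid |V| = 125
V1 z: intersect with XY mask (9 set) -- 45 left
V2 x: intersect with YZ mask (19 set) -- 34 left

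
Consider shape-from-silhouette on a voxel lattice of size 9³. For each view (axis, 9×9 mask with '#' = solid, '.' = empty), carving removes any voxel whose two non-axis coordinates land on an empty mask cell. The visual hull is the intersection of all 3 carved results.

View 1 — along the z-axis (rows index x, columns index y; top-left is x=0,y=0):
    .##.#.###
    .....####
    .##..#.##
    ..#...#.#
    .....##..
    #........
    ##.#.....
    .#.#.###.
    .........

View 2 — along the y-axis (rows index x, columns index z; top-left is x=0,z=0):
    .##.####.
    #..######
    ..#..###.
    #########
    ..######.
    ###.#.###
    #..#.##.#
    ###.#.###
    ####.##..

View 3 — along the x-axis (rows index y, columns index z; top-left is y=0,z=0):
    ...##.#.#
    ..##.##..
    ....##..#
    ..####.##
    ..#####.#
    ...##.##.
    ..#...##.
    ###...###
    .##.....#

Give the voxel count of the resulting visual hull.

voxel count = 85

initial block: 9^3 = 729
carve view 1 (along z, XY-mask fill 29/81): 261 voxels remain
carve view 2 (along y, XZ-mask fill 57/81): 180 voxels remain
carve view 3 (along x, YZ-mask fill 39/81): 85 voxels remain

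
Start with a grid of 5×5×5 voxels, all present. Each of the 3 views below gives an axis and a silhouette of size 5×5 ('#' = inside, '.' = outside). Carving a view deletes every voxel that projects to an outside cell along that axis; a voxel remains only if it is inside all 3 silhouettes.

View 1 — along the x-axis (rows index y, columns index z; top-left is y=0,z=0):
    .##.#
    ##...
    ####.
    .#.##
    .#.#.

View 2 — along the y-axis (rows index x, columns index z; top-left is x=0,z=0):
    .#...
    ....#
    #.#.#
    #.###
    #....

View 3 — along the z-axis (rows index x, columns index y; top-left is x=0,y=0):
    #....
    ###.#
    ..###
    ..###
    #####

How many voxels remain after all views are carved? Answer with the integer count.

|visual hull| = 13

full grid |V| = 125
carve view 1 (along x, YZ-mask fill 14/25): 70 voxels remain
carve view 2 (along y, XZ-mask fill 10/25): 24 voxels remain
carve view 3 (along z, XY-mask fill 16/25): 13 voxels remain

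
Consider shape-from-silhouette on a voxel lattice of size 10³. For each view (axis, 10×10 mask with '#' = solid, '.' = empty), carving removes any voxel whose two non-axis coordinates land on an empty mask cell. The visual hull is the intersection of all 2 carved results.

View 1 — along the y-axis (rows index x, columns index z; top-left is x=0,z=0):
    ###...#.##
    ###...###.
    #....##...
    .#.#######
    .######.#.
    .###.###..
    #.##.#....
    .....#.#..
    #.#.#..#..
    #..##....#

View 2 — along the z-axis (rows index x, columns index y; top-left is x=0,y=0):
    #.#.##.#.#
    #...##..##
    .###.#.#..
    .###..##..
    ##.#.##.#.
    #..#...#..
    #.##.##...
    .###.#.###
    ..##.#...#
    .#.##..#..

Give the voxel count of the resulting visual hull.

full grid |V| = 1000
carve view 1 (along y, XZ-mask fill 50/100): 500 voxels remain
carve view 2 (along z, XY-mask fill 50/100): 247 voxels remain

247 voxels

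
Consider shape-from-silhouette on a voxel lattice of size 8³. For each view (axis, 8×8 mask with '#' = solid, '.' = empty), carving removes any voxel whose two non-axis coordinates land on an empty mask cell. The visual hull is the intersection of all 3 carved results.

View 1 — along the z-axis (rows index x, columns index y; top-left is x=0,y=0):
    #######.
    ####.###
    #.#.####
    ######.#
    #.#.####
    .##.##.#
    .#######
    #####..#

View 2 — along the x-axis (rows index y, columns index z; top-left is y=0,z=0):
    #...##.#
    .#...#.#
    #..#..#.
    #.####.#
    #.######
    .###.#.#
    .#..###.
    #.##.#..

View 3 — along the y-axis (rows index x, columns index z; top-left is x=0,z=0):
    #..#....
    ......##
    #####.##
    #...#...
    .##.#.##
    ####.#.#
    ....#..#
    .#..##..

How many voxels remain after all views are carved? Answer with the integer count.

before carving: 512 voxels (8×8×8)
after view 1 [z-axis, 51 of 64 cells solid] → remaining = 408
after view 2 [x-axis, 36 of 64 cells solid] → remaining = 228
after view 3 [y-axis, 29 of 64 cells solid] → remaining = 93

93 voxels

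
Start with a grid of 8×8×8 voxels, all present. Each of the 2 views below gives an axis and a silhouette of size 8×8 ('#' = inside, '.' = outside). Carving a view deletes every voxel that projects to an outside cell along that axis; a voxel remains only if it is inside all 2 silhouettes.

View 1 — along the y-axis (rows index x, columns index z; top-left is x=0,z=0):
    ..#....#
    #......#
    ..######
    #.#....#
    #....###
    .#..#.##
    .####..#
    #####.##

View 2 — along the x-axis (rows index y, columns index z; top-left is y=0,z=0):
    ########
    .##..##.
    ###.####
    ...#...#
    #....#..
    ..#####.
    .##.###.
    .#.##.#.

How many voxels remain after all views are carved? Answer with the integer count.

start: 8×8×8 = 512 voxels
  1. axis=1 (XZ plane), |mask|=33  ⇒  voxels=264
  2. axis=0 (YZ plane), |mask|=37  ⇒  voxels=144

|visual hull| = 144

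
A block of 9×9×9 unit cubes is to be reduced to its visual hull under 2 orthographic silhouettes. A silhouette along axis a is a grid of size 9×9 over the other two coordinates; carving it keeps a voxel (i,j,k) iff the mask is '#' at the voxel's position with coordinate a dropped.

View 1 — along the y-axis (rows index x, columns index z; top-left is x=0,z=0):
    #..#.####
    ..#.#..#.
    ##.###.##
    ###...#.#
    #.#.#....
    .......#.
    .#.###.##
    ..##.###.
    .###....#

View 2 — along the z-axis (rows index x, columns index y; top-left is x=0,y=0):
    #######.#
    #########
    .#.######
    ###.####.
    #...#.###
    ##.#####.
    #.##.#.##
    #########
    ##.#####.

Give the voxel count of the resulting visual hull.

before carving: 729 voxels (9×9×9)
step 1: project along y, AND mask (40/81) → |grid| = 360
step 2: project along z, AND mask (65/81) → |grid| = 290

290 voxels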